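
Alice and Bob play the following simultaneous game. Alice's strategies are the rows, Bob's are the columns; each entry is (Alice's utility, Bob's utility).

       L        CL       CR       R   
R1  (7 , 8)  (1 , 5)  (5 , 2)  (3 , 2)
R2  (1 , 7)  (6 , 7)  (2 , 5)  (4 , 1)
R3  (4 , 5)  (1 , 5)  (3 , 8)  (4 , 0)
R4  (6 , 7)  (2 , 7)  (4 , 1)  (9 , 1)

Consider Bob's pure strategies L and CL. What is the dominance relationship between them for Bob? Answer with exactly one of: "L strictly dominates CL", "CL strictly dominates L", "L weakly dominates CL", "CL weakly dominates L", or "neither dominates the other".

Compare L to CL across each choice by Alice: R1: 8>5, R2: 7=7, R3: 5=5, R4: 7=7.
L is at least as good everywhere and strictly better somewhere (tied only at R2, R3, R4), so L weakly but not strictly dominates CL.

L weakly dominates CL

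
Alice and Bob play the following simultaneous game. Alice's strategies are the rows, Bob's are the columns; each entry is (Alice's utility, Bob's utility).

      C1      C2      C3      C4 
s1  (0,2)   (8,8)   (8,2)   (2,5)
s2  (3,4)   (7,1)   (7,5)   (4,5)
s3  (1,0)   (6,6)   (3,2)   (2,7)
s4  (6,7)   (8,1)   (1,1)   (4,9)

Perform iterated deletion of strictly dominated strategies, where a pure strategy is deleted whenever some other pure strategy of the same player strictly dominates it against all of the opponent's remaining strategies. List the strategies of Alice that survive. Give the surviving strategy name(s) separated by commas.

Alice's strategy s3 is strictly dominated by s2 (C1: 3>1, C2: 7>6, C3: 7>3, C4: 4>2) and is removed.
Column C1 is eliminated: C4 beats it against every remaining row (s1: 5>2, s2: 5>4, s4: 9>7).
Among the remaining strategies, none is strictly dominated by another pure strategy of the same player, so the elimination stops.
Surviving strategies — Alice: {s1, s2, s4}; Bob: {C2, C3, C4}.

s1, s2, s4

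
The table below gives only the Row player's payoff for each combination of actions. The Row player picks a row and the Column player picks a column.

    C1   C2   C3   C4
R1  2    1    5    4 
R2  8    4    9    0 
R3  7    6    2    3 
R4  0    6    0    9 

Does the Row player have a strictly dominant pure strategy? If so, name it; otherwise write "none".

R1 fails to dominate R2 at C1 (2<8).
R2 fails to dominate R1 at C4 (0<4).
R3 fails to dominate R1 at C3 (2<5).
R4 fails to dominate R1 at C1 (0<2).
No single strategy dominates all the others.

none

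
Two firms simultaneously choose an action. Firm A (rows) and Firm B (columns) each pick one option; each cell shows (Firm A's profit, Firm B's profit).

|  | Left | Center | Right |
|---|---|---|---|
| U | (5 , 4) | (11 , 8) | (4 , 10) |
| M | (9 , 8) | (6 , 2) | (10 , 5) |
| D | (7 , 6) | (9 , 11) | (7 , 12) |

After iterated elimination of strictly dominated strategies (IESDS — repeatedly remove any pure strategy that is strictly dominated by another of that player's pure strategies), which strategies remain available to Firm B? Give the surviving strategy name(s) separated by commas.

Left

For Firm B, Right strictly dominates Center on the remaining rows (U: 10>8, M: 5>2, D: 12>11); eliminate Center.
Row U is eliminated: M beats it against every remaining column (Left: 9>5, Right: 10>4).
Row D is eliminated: M beats it against every remaining column (Left: 9>7, Right: 10>7).
Column Right is eliminated: Left beats it against every remaining row (M: 8>5).
Among the remaining strategies, none is strictly dominated by another pure strategy of the same player, so the elimination stops.
Surviving strategies — Firm A: {M}; Firm B: {Left}.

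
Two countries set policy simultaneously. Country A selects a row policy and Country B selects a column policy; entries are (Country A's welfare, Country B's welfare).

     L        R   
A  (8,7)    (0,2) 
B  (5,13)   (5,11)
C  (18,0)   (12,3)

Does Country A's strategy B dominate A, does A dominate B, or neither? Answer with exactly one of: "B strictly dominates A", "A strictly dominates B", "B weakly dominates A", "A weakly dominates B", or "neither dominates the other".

neither dominates the other

Compare B to A across every action of Country B: L: 5<8, R: 5>0.
B does better at R but worse at L; neither strategy dominates the other.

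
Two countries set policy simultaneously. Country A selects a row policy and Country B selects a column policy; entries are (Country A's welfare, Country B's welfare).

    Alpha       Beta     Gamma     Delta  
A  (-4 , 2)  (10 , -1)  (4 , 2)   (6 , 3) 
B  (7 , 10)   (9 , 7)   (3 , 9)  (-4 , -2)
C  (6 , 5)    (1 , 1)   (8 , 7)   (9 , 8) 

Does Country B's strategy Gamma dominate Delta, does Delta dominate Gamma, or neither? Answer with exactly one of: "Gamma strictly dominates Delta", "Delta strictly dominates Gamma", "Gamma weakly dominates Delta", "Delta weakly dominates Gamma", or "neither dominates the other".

neither dominates the other

Gamma's payoffs vs Delta's, by Country A's action — A: 2<3, B: 9>-2, C: 7<8.
Gamma does better at B but worse at A, C; neither strategy dominates the other.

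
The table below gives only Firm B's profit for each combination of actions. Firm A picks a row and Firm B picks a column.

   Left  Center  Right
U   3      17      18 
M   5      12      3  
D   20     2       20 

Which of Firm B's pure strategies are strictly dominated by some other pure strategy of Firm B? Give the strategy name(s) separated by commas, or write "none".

none

Nothing dominates Left: Center at D (20>2); Right at M (5>3).
Nothing dominates Center: Left at U (17>3); Right at M (12>3).
Nothing dominates Right: Left at U (18>3); Center at U (18>17).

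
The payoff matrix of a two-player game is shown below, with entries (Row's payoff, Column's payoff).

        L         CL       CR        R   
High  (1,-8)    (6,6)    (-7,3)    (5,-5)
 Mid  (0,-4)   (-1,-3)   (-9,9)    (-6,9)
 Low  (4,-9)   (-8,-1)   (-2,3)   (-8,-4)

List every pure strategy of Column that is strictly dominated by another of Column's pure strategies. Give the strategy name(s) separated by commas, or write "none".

L

L: dominated, since CL does at least as well everywhere (High: 6>-8, Mid: -3>-4, Low: -1>-9).
Nothing dominates CL: L at High (6>-8); CR at High (6>3); R at High (6>-5).
CR is not dominated — it holds its own against L at High (3>-8); CL at Mid (9>-3); R at High (3>-5).
R: no other strategy beats it everywhere (L at High (-5>-8); CL at Mid (9>-3); CR at Mid (9=9)).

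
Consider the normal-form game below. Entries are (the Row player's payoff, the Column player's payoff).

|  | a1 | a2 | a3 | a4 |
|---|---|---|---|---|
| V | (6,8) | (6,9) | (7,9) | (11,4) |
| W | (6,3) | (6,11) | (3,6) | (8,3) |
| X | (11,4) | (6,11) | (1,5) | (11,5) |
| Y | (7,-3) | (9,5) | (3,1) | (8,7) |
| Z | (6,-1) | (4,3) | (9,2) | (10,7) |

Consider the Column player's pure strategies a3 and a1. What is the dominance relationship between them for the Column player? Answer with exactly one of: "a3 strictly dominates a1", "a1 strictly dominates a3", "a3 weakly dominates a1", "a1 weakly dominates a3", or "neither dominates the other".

a3 strictly dominates a1

a3's payoffs vs a1's, by the Row player's action — V: 9>8, W: 6>3, X: 5>4, Y: 1>-3, Z: 2>-1.
a3 gives a strictly higher payoff against each opponent action, so a3 strictly dominates a1.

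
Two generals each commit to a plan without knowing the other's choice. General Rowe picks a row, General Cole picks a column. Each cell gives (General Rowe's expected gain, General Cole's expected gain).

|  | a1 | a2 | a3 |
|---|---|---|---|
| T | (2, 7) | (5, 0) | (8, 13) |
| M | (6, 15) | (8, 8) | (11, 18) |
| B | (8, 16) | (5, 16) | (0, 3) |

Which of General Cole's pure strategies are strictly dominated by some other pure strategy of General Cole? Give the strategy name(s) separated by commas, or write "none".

none

a1: no other strategy beats it everywhere (a2 at T (7>0); a3 at B (16>3)).
a2 is not dominated — it holds its own against a1 at B (16=16); a3 at B (16>3).
Nothing dominates a3: a1 at T (13>7); a2 at T (13>0).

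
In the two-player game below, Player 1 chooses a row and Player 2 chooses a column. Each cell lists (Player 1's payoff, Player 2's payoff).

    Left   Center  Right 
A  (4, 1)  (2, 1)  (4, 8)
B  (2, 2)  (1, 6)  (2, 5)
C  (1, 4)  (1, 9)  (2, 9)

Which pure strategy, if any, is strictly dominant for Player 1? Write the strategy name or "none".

A

A vs B: Left: 4>2, Center: 2>1, Right: 4>2.
A vs C: Left: 4>1, Center: 2>1, Right: 4>2.
A strictly beats every other strategy against every opponent action, so it is strictly dominant.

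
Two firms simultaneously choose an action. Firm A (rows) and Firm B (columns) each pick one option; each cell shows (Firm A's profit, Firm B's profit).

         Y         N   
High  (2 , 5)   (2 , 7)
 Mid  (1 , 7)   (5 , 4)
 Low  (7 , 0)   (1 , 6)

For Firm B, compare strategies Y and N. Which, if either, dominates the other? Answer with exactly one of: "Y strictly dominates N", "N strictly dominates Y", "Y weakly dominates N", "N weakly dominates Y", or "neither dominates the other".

neither dominates the other

Y's payoffs vs N's, by Firm A's action — High: 5<7, Mid: 7>4, Low: 0<6.
Y does better at Mid but worse at High, Low; neither strategy dominates the other.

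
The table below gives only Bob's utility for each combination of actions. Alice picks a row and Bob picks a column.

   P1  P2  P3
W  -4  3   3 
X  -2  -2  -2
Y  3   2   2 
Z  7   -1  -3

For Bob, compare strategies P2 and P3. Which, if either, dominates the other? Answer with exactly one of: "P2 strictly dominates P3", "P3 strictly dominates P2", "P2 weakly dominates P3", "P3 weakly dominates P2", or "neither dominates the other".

Compare P2 to P3 across each choice by Alice: W: 3=3, X: -2=-2, Y: 2=2, Z: -1>-3.
P2 is at least as good everywhere and strictly better somewhere (tied only at W, X, Y), so P2 weakly but not strictly dominates P3.

P2 weakly dominates P3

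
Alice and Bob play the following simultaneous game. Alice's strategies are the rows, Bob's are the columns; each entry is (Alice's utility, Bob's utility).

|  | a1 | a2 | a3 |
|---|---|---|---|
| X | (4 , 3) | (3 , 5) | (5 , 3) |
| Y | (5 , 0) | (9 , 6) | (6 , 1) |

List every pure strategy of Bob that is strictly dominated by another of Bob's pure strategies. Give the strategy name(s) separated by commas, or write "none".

a1, a3

a1 is strictly dominated by a2 (X: 5>3, Y: 6>0).
Nothing dominates a2: a1 at X (5>3); a3 at X (5>3).
a3 is strictly dominated by a2 (X: 5>3, Y: 6>1).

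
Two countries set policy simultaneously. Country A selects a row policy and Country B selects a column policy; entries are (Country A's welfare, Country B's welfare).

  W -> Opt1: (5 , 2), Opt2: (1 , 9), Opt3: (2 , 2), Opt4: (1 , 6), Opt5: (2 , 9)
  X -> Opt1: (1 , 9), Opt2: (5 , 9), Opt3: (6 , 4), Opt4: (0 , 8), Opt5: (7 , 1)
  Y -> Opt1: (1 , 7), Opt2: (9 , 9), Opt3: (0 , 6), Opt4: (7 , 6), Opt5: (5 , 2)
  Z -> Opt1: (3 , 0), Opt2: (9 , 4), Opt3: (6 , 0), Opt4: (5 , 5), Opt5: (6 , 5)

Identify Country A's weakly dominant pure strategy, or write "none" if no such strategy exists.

none

W fails to dominate X at Opt2 (1<5).
X fails to dominate W at Opt1 (1<5).
Y fails to dominate W at Opt1 (1<5).
Z fails to dominate W at Opt1 (3<5).
No single strategy dominates all the others.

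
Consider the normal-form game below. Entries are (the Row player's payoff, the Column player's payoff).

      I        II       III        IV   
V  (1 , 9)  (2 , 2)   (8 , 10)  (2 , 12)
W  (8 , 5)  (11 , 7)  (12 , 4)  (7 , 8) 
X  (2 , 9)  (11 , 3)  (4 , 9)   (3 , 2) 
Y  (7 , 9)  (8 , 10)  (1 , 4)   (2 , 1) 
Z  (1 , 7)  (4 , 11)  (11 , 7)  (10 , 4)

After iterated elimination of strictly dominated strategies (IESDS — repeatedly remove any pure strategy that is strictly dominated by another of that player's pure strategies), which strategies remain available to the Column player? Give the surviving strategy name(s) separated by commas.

I, II, III, IV

For the Row player, W strictly dominates V on the remaining columns (I: 8>1, II: 11>2, III: 12>8, IV: 7>2); eliminate V.
The Row player's strategy Y is strictly dominated by W (I: 8>7, II: 11>8, III: 12>1, IV: 7>2) and is removed.
Among the remaining strategies, none is strictly dominated by another pure strategy of the same player, so the elimination stops.
Surviving strategies — the Row player: {W, X, Z}; the Column player: {I, II, III, IV}.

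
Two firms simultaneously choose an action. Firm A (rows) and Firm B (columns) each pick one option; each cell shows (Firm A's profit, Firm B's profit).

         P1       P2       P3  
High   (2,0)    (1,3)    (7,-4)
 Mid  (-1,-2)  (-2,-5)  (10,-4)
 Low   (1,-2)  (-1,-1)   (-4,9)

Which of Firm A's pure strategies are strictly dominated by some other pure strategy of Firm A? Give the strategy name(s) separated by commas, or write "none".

High is not dominated — it holds its own against Mid at P1 (2>-1); Low at P1 (2>1).
Mid is not dominated — it holds its own against High at P3 (10>7); Low at P3 (10>-4).
Low is strictly dominated by High (P1: 2>1, P2: 1>-1, P3: 7>-4).

Low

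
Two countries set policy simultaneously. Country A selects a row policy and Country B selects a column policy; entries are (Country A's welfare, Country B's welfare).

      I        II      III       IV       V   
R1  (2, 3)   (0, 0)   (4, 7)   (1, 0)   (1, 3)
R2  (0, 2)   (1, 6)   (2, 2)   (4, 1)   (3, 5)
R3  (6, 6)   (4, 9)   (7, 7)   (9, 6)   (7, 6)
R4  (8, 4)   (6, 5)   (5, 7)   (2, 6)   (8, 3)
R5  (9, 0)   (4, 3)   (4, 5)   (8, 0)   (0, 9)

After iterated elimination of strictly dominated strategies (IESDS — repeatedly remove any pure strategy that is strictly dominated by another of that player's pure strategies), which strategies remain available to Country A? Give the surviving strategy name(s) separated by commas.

R3, R4

For Country A, R3 strictly dominates R1 on the remaining columns (I: 6>2, II: 4>0, III: 7>4, IV: 9>1, V: 7>1); eliminate R1.
Country A's strategy R2 is strictly dominated by R3 (I: 6>0, II: 4>1, III: 7>2, IV: 9>4, V: 7>3) and is removed.
Country B's strategy I is strictly dominated by II (R3: 9>6, R4: 5>4, R5: 3>0) and is removed.
For Country B, III strictly dominates IV on the remaining rows (R3: 7>6, R4: 7>6, R5: 5>0); eliminate IV.
Country A's strategy R5 is strictly dominated by R4 (II: 6>4, III: 5>4, V: 8>0) and is removed.
For Country B, II strictly dominates V on the remaining rows (R3: 9>6, R4: 5>3); eliminate V.
Among the remaining strategies, none is strictly dominated by another pure strategy of the same player, so the elimination stops.
Surviving strategies — Country A: {R3, R4}; Country B: {II, III}.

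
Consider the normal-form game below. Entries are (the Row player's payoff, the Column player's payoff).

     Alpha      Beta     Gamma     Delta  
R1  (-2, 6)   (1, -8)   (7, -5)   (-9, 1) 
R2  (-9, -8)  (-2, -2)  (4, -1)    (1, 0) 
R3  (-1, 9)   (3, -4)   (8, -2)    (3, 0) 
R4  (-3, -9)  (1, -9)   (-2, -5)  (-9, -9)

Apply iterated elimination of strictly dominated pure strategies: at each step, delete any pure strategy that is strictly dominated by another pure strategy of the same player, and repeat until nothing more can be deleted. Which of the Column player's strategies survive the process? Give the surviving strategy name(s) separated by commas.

Alpha

Row R1 is eliminated: R3 beats it against every remaining column (Alpha: -1>-2, Beta: 3>1, Gamma: 8>7, Delta: 3>-9).
For the Row player, R3 strictly dominates R2 on the remaining columns (Alpha: -1>-9, Beta: 3>-2, Gamma: 8>4, Delta: 3>1); eliminate R2.
Row R4 is eliminated: R3 beats it against every remaining column (Alpha: -1>-3, Beta: 3>1, Gamma: 8>-2, Delta: 3>-9).
Column Beta is eliminated: Alpha beats it against every remaining row (R3: 9>-4).
The Column player's strategy Gamma is strictly dominated by Alpha (R3: 9>-2) and is removed.
Column Delta is eliminated: Alpha beats it against every remaining row (R3: 9>0).
Among the remaining strategies, none is strictly dominated by another pure strategy of the same player, so the elimination stops.
Surviving strategies — the Row player: {R3}; the Column player: {Alpha}.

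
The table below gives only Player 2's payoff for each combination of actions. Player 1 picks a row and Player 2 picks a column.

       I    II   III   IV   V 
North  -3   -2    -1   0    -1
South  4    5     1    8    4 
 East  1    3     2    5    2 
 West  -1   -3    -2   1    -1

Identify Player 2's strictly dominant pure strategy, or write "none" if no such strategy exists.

IV vs I: North: 0>-3, South: 8>4, East: 5>1, West: 1>-1.
IV vs II: North: 0>-2, South: 8>5, East: 5>3, West: 1>-3.
IV vs III: North: 0>-1, South: 8>1, East: 5>2, West: 1>-2.
IV vs V: North: 0>-1, South: 8>4, East: 5>2, West: 1>-1.
IV strictly beats every other strategy against every opponent action, so it is strictly dominant.

IV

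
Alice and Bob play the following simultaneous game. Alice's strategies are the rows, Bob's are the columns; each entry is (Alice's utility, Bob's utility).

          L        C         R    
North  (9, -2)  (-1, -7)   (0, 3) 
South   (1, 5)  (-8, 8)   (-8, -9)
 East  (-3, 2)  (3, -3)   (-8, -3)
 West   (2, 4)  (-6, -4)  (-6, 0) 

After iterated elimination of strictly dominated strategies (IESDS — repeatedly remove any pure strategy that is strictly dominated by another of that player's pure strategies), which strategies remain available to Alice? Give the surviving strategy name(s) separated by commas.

Row South is eliminated: North beats it against every remaining column (L: 9>1, C: -1>-8, R: 0>-8).
For Alice, North strictly dominates West on the remaining columns (L: 9>2, C: -1>-6, R: 0>-6); eliminate West.
For Bob, L strictly dominates C on the remaining rows (North: -2>-7, East: 2>-3); eliminate C.
For Alice, North strictly dominates East on the remaining columns (L: 9>-3, R: 0>-8); eliminate East.
For Bob, R strictly dominates L on the remaining rows (North: 3>-2); eliminate L.
Among the remaining strategies, none is strictly dominated by another pure strategy of the same player, so the elimination stops.
Surviving strategies — Alice: {North}; Bob: {R}.

North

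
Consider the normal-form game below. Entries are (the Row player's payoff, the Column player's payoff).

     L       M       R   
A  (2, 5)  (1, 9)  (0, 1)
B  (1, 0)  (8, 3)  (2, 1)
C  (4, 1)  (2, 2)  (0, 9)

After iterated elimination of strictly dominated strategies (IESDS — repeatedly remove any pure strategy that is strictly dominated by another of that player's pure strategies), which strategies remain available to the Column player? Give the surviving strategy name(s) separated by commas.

The Column player's strategy L is strictly dominated by M (A: 9>5, B: 3>0, C: 2>1) and is removed.
For the Row player, B strictly dominates A on the remaining columns (M: 8>1, R: 2>0); eliminate A.
For the Row player, B strictly dominates C on the remaining columns (M: 8>2, R: 2>0); eliminate C.
The Column player's strategy R is strictly dominated by M (B: 3>1) and is removed.
Among the remaining strategies, none is strictly dominated by another pure strategy of the same player, so the elimination stops.
Surviving strategies — the Row player: {B}; the Column player: {M}.

M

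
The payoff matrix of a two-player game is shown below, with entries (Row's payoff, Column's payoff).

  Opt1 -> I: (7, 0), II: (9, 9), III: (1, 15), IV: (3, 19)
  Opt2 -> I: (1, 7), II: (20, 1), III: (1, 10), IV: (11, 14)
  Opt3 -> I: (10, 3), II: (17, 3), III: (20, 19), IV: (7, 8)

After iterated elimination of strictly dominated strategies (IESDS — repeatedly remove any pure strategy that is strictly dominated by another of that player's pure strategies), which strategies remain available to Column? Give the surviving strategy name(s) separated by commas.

III, IV

Row's strategy Opt1 is strictly dominated by Opt3 (I: 10>7, II: 17>9, III: 20>1, IV: 7>3) and is removed.
For Column, III strictly dominates I on the remaining rows (Opt2: 10>7, Opt3: 19>3); eliminate I.
For Column, III strictly dominates II on the remaining rows (Opt2: 10>1, Opt3: 19>3); eliminate II.
Among the remaining strategies, none is strictly dominated by another pure strategy of the same player, so the elimination stops.
Surviving strategies — Row: {Opt2, Opt3}; Column: {III, IV}.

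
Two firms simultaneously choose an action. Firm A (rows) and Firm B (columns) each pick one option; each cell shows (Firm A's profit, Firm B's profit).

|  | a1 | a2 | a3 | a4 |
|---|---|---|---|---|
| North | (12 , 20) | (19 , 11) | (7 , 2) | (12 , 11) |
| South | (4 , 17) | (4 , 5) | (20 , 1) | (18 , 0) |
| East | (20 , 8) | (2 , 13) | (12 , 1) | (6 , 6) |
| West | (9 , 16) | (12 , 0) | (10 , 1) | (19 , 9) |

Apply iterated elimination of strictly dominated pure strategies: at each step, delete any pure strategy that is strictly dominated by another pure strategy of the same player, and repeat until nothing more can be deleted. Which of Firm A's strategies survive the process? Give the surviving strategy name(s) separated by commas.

North, East

Column a3 is eliminated: a1 beats it against every remaining row (North: 20>2, South: 17>1, East: 8>1, West: 16>1).
Firm A's strategy South is strictly dominated by West (a1: 9>4, a2: 12>4, a4: 19>18) and is removed.
Column a4 is eliminated: a1 beats it against every remaining row (North: 20>11, East: 8>6, West: 16>9).
For Firm A, North strictly dominates West on the remaining columns (a1: 12>9, a2: 19>12); eliminate West.
Among the remaining strategies, none is strictly dominated by another pure strategy of the same player, so the elimination stops.
Surviving strategies — Firm A: {North, East}; Firm B: {a1, a2}.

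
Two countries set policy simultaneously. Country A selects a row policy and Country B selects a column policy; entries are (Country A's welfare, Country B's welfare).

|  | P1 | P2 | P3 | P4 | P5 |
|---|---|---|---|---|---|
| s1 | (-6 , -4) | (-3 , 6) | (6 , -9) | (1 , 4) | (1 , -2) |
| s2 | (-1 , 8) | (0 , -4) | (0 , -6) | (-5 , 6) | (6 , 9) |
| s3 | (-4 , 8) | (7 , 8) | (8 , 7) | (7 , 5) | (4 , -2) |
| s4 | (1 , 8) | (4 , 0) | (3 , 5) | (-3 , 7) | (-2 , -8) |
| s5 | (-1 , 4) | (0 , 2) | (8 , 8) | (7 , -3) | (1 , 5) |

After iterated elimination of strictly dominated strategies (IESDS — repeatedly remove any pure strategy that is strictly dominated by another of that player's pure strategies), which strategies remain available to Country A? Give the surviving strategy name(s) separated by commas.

s2, s3, s4, s5

For Country A, s3 strictly dominates s1 on the remaining columns (P1: -4>-6, P2: 7>-3, P3: 8>6, P4: 7>1, P5: 4>1); eliminate s1.
Column P4 is eliminated: P1 beats it against every remaining row (s2: 8>6, s3: 8>5, s4: 8>7, s5: 4>-3).
Among the remaining strategies, none is strictly dominated by another pure strategy of the same player, so the elimination stops.
Surviving strategies — Country A: {s2, s3, s4, s5}; Country B: {P1, P2, P3, P5}.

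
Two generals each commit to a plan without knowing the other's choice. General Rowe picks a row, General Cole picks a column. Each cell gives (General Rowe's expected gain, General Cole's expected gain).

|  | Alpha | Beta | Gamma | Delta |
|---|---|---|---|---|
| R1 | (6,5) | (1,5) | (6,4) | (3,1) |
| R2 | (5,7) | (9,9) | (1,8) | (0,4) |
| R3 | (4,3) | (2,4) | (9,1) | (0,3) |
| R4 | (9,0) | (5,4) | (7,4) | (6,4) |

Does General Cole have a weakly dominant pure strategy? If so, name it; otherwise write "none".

Beta vs Alpha: R1: 5=5, R2: 9>7, R3: 4>3, R4: 4>0.
Beta vs Gamma: R1: 5>4, R2: 9>8, R3: 4>1, R4: 4=4.
Beta vs Delta: R1: 5>1, R2: 9>4, R3: 4>3, R4: 4=4.
Beta is at least as good as every other strategy against every opponent action, so it is weakly dominant.

Beta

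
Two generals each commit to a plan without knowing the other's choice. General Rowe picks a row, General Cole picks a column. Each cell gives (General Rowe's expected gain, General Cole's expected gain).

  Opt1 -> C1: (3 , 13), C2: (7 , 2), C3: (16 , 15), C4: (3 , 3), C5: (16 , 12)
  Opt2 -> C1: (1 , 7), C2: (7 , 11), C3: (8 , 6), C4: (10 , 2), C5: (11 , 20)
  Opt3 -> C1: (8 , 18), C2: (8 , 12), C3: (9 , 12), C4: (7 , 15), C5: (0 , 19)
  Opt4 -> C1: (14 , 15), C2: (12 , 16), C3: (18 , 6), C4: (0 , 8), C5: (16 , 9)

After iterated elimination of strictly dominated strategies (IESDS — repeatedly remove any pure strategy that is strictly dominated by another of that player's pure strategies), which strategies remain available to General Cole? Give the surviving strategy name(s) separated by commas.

General Cole's strategy C4 is strictly dominated by C1 (Opt1: 13>3, Opt2: 7>2, Opt3: 18>15, Opt4: 15>8) and is removed.
General Rowe's strategy Opt2 is strictly dominated by Opt4 (C1: 14>1, C2: 12>7, C3: 18>8, C5: 16>11) and is removed.
General Rowe's strategy Opt3 is strictly dominated by Opt4 (C1: 14>8, C2: 12>8, C3: 18>9, C5: 16>0) and is removed.
General Cole's strategy C5 is strictly dominated by C1 (Opt1: 13>12, Opt4: 15>9) and is removed.
General Rowe's strategy Opt1 is strictly dominated by Opt4 (C1: 14>3, C2: 12>7, C3: 18>16) and is removed.
For General Cole, C2 strictly dominates C1 on the remaining rows (Opt4: 16>15); eliminate C1.
General Cole's strategy C3 is strictly dominated by C2 (Opt4: 16>6) and is removed.
Among the remaining strategies, none is strictly dominated by another pure strategy of the same player, so the elimination stops.
Surviving strategies — General Rowe: {Opt4}; General Cole: {C2}.

C2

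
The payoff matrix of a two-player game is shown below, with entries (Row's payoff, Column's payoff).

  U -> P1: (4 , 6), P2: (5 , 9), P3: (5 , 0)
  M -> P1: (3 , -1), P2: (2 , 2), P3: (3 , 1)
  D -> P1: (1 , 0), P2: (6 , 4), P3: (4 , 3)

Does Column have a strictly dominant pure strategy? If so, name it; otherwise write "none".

P2

P2 vs P1: U: 9>6, M: 2>-1, D: 4>0.
P2 vs P3: U: 9>0, M: 2>1, D: 4>3.
P2 strictly beats every other strategy against every opponent action, so it is strictly dominant.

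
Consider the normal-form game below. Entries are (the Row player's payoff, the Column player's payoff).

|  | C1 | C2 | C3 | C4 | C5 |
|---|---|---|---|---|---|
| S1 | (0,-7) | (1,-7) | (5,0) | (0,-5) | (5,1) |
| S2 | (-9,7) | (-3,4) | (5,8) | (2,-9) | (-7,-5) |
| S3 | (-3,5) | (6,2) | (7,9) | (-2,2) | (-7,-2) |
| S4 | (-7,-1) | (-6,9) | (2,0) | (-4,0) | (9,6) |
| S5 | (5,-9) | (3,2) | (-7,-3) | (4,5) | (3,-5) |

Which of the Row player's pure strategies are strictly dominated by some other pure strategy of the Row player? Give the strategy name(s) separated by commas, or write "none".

none

Nothing dominates S1: S2 at C1 (0>-9); S3 at C1 (0>-3); S4 at C1 (0>-7); S5 at C3 (5>-7).
S2 is not dominated — it holds its own against S1 at C3 (5=5); S3 at C4 (2>-2); S4 at C2 (-3>-6); S5 at C3 (5>-7).
S3: no other strategy beats it everywhere (S1 at C2 (6>1); S2 at C1 (-3>-9); S4 at C1 (-3>-7); S5 at C2 (6>3)).
Nothing dominates S4: S1 at C5 (9>5); S2 at C1 (-7>-9); S3 at C5 (9>-7); S5 at C3 (2>-7).
Nothing dominates S5: S1 at C1 (5>0); S2 at C1 (5>-9); S3 at C1 (5>-3); S4 at C1 (5>-7).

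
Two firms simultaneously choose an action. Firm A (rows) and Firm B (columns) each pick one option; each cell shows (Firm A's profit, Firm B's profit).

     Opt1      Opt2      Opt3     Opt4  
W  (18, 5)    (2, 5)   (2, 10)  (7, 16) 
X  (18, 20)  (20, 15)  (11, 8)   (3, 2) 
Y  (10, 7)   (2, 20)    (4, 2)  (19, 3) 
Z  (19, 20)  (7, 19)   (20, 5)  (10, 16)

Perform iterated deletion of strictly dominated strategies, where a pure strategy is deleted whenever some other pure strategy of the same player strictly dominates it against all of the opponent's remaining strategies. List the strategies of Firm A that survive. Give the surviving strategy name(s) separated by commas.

Row W is eliminated: Z beats it against every remaining column (Opt1: 19>18, Opt2: 7>2, Opt3: 20>2, Opt4: 10>7).
Column Opt3 is eliminated: Opt1 beats it against every remaining row (X: 20>8, Y: 7>2, Z: 20>5).
Column Opt4 is eliminated: Opt1 beats it against every remaining row (X: 20>2, Y: 7>3, Z: 20>16).
For Firm A, X strictly dominates Y on the remaining columns (Opt1: 18>10, Opt2: 20>2); eliminate Y.
For Firm B, Opt1 strictly dominates Opt2 on the remaining rows (X: 20>15, Z: 20>19); eliminate Opt2.
For Firm A, Z strictly dominates X on the remaining columns (Opt1: 19>18); eliminate X.
Among the remaining strategies, none is strictly dominated by another pure strategy of the same player, so the elimination stops.
Surviving strategies — Firm A: {Z}; Firm B: {Opt1}.

Z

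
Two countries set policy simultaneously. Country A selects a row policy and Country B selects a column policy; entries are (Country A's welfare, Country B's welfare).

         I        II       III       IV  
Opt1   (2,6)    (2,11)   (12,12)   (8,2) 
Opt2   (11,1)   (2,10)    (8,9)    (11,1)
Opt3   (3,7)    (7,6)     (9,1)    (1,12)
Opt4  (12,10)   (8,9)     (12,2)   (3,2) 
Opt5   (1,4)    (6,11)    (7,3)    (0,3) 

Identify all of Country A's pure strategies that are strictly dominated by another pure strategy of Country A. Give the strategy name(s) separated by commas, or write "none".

Opt1: no other strategy beats it everywhere (Opt2 at II (2=2); Opt3 at III (12>9); Opt4 at III (12=12); Opt5 at I (2>1)).
Nothing dominates Opt2: Opt1 at I (11>2); Opt3 at I (11>3); Opt4 at IV (11>3); Opt5 at I (11>1).
Opt3 is strictly dominated by Opt4 (I: 12>3, II: 8>7, III: 12>9, IV: 3>1).
Opt4 is not dominated — it holds its own against Opt1 at I (12>2); Opt2 at I (12>11); Opt3 at I (12>3); Opt5 at I (12>1).
Opt3 strictly dominates Opt5 — I: 3>1, II: 7>6, III: 9>7, IV: 1>0.

Opt3, Opt5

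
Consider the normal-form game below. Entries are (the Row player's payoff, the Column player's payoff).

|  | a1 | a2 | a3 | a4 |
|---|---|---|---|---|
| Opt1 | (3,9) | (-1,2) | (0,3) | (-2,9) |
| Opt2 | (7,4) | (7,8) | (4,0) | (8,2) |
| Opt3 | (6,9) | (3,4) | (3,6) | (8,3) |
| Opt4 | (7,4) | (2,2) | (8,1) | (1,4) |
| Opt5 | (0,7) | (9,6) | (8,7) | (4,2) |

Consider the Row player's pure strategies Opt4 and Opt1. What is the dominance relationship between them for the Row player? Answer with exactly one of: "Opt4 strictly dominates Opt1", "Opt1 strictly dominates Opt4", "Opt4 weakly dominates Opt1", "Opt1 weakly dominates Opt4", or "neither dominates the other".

Opt4 strictly dominates Opt1

Opt4's payoffs vs Opt1's, by the Column player's action — a1: 7>3, a2: 2>-1, a3: 8>0, a4: 1>-2.
Opt4 gives a strictly higher payoff against every action of the Column player, so Opt4 strictly dominates Opt1.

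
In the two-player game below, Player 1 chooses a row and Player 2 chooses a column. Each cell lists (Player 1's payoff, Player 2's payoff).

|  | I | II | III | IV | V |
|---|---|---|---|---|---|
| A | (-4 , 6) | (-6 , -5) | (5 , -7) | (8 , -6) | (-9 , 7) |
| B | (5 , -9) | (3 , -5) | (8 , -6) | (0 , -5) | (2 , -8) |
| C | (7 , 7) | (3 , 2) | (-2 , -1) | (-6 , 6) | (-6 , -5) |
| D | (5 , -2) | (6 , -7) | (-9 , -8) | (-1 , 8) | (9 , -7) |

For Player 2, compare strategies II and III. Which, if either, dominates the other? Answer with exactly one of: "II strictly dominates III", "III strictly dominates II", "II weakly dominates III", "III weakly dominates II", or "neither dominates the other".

II's payoffs vs III's, by Player 1's action — A: -5>-7, B: -5>-6, C: 2>-1, D: -7>-8.
Every comparison favours II, so II strictly dominates III.

II strictly dominates III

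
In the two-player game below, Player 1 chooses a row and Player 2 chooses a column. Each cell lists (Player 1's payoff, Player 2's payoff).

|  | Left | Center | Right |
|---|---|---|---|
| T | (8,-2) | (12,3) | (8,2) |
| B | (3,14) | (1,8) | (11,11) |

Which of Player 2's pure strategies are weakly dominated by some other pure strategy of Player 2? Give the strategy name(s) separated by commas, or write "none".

none

Left is not dominated — it holds its own against Center at B (14>8); Right at B (14>11).
Center: no other strategy beats it everywhere (Left at T (3>-2); Right at T (3>2)).
Nothing dominates Right: Left at T (2>-2); Center at B (11>8).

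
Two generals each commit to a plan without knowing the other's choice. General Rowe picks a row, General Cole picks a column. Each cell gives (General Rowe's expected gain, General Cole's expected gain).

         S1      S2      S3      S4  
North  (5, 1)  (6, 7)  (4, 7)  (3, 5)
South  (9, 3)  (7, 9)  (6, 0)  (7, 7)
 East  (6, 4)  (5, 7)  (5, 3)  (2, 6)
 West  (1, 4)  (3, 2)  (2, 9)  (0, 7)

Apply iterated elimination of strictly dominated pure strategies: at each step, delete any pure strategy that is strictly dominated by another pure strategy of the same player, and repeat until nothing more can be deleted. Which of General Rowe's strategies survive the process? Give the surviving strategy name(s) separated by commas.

South

For General Rowe, South strictly dominates North on the remaining columns (S1: 9>5, S2: 7>6, S3: 6>4, S4: 7>3); eliminate North.
For General Rowe, South strictly dominates East on the remaining columns (S1: 9>6, S2: 7>5, S3: 6>5, S4: 7>2); eliminate East.
Row West is eliminated: South beats it against every remaining column (S1: 9>1, S2: 7>3, S3: 6>2, S4: 7>0).
General Cole's strategy S1 is strictly dominated by S2 (South: 9>3) and is removed.
Column S3 is eliminated: S2 beats it against every remaining row (South: 9>0).
General Cole's strategy S4 is strictly dominated by S2 (South: 9>7) and is removed.
Among the remaining strategies, none is strictly dominated by another pure strategy of the same player, so the elimination stops.
Surviving strategies — General Rowe: {South}; General Cole: {S2}.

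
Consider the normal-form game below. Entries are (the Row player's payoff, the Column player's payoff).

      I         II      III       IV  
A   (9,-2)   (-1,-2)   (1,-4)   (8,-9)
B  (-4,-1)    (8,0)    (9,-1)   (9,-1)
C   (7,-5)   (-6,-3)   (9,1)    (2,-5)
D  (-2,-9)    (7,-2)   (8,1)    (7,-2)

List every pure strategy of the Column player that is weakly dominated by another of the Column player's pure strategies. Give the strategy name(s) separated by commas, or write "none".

I is weakly dominated by II (A: -2=-2, B: 0>-1, C: -3>-5, D: -2>-9).
II is not dominated — it holds its own against I at B (0>-1); III at A (-2>-4); IV at A (-2>-9).
III is not dominated — it holds its own against I at C (1>-5); II at C (1>-3); IV at A (-4>-9).
IV: dominated, since II does at least as well everywhere (A: -2>-9, B: 0>-1, C: -3>-5, D: -2=-2).

I, IV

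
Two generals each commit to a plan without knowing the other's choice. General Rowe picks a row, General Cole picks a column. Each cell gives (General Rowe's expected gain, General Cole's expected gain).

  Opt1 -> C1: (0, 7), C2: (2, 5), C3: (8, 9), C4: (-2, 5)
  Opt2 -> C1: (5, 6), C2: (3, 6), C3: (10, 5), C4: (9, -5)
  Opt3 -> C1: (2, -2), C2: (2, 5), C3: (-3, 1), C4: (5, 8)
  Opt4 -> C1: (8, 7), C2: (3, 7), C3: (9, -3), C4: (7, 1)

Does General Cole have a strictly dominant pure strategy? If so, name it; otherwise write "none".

C1 fails to dominate C2 at Opt2 (6=6).
C2 fails to dominate C1 at Opt1 (5<7).
C3 fails to dominate C1 at Opt2 (5<6).
C4 fails to dominate C1 at Opt1 (5<7).
No single strategy dominates all the others.

none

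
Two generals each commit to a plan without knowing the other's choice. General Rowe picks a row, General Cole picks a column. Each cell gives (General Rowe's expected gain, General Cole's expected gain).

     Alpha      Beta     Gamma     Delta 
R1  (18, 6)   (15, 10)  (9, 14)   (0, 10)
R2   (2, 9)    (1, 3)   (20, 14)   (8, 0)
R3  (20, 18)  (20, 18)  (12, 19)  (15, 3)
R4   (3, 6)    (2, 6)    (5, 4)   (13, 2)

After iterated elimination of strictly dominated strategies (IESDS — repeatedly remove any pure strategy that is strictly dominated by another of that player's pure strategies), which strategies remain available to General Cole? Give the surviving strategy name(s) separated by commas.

For General Rowe, R3 strictly dominates R1 on the remaining columns (Alpha: 20>18, Beta: 20>15, Gamma: 12>9, Delta: 15>0); eliminate R1.
General Rowe's strategy R4 is strictly dominated by R3 (Alpha: 20>3, Beta: 20>2, Gamma: 12>5, Delta: 15>13) and is removed.
For General Cole, Gamma strictly dominates Alpha on the remaining rows (R2: 14>9, R3: 19>18); eliminate Alpha.
General Cole's strategy Beta is strictly dominated by Gamma (R2: 14>3, R3: 19>18) and is removed.
For General Cole, Gamma strictly dominates Delta on the remaining rows (R2: 14>0, R3: 19>3); eliminate Delta.
For General Rowe, R2 strictly dominates R3 on the remaining columns (Gamma: 20>12); eliminate R3.
Among the remaining strategies, none is strictly dominated by another pure strategy of the same player, so the elimination stops.
Surviving strategies — General Rowe: {R2}; General Cole: {Gamma}.

Gamma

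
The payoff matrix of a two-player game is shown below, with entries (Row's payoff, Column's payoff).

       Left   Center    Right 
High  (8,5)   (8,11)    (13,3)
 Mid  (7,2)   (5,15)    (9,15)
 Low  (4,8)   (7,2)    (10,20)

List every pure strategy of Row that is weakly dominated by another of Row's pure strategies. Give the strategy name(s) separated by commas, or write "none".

Nothing dominates High: Mid at Left (8>7); Low at Left (8>4).
High weakly dominates Mid — Left: 8>7, Center: 8>5, Right: 13>9.
High weakly dominates Low — Left: 8>4, Center: 8>7, Right: 13>10.

Mid, Low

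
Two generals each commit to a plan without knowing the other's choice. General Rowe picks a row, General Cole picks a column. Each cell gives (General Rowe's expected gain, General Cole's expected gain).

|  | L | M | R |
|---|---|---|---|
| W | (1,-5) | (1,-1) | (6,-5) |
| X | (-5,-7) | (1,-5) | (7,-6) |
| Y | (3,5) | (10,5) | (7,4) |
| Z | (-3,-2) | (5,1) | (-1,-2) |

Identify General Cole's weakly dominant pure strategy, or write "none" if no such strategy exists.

M

M vs L: W: -1>-5, X: -5>-7, Y: 5=5, Z: 1>-2.
M vs R: W: -1>-5, X: -5>-6, Y: 5>4, Z: 1>-2.
M is at least as good as every other strategy against every opponent action, so it is weakly dominant.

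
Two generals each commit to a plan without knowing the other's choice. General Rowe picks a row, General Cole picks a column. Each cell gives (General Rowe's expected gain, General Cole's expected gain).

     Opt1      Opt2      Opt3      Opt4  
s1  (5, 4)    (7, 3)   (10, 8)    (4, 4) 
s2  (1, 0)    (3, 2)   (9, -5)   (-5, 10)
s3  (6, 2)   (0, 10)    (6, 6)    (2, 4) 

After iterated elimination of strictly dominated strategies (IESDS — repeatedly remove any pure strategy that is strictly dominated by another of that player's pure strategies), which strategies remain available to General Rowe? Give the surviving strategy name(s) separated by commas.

Row s2 is eliminated: s1 beats it against every remaining column (Opt1: 5>1, Opt2: 7>3, Opt3: 10>9, Opt4: 4>-5).
General Cole's strategy Opt1 is strictly dominated by Opt3 (s1: 8>4, s3: 6>2) and is removed.
For General Rowe, s1 strictly dominates s3 on the remaining columns (Opt2: 7>0, Opt3: 10>6, Opt4: 4>2); eliminate s3.
Column Opt2 is eliminated: Opt3 beats it against every remaining row (s1: 8>3).
Column Opt4 is eliminated: Opt3 beats it against every remaining row (s1: 8>4).
Among the remaining strategies, none is strictly dominated by another pure strategy of the same player, so the elimination stops.
Surviving strategies — General Rowe: {s1}; General Cole: {Opt3}.

s1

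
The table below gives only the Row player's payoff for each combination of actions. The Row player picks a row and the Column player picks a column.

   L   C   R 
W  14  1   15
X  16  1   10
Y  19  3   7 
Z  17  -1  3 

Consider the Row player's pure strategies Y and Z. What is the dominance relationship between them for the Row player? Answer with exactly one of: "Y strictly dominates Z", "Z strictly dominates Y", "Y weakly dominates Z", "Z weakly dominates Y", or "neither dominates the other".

Y strictly dominates Z

Compare Y to Z across each choice by the Column player: L: 19>17, C: 3>-1, R: 7>3.
Every comparison favours Y, so Y strictly dominates Z.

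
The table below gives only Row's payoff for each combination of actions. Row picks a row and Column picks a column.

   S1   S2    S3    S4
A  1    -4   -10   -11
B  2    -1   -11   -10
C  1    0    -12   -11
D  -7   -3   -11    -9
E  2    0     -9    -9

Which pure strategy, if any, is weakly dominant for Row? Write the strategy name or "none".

E vs A: S1: 2>1, S2: 0>-4, S3: -9>-10, S4: -9>-11.
E vs B: S1: 2=2, S2: 0>-1, S3: -9>-11, S4: -9>-10.
E vs C: S1: 2>1, S2: 0=0, S3: -9>-12, S4: -9>-11.
E vs D: S1: 2>-7, S2: 0>-3, S3: -9>-11, S4: -9=-9.
E is at least as good as every other strategy against every opponent action, so it is weakly dominant.

E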